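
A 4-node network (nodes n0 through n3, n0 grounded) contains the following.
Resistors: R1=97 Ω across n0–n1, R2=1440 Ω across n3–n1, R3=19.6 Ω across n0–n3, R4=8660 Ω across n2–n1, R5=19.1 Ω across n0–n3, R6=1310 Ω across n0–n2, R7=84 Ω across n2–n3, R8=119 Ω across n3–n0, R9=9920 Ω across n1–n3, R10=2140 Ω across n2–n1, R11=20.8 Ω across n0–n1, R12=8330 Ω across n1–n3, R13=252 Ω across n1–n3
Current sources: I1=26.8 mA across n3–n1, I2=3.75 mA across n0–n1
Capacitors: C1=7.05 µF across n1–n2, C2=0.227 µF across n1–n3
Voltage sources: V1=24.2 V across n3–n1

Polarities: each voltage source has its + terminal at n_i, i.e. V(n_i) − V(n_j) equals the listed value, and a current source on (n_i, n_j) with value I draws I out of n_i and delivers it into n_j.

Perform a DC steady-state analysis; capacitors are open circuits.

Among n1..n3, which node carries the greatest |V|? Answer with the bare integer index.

Element admittances at DC:
  Y(R1) = 0.01031 S between n0,n1
  Y(R2) = 0.0006944 S between n3,n1
  Y(R3) = 0.05102 S between n0,n3
  I1: injects 0.0268 A into n1 (from n3)
  Y(R4) = 0.0001155 S between n2,n1
  Y(R5) = 0.05236 S between n0,n3
  Y(R6) = 0.0007634 S between n0,n2
  Y(R7) = 0.01190 S between n2,n3
  I2: injects 0.00375 A into n1 (from n0)
  Y(R8) = 0.008403 S between n3,n0
  Y(R9) = 0.0001008 S between n1,n3
  Y(R10) = 0.0004673 S between n2,n1
  Y(R11) = 0.04808 S between n0,n1
  Y(R12) = 0.0001200 S between n1,n3
  Y(C1) = 0.000 S between n1,n2
  Y(R13) = 0.003968 S between n1,n3
  Y(C2) = 0.000 S between n1,n3
  V1: constraint V(n3)−V(n1) = 24.2
Assemble and solve the 4×4 MNA system:
  V(n1)=-15.90  V(n2)=6.753  V(n3)=8.295
  i(V1)=-1.091

1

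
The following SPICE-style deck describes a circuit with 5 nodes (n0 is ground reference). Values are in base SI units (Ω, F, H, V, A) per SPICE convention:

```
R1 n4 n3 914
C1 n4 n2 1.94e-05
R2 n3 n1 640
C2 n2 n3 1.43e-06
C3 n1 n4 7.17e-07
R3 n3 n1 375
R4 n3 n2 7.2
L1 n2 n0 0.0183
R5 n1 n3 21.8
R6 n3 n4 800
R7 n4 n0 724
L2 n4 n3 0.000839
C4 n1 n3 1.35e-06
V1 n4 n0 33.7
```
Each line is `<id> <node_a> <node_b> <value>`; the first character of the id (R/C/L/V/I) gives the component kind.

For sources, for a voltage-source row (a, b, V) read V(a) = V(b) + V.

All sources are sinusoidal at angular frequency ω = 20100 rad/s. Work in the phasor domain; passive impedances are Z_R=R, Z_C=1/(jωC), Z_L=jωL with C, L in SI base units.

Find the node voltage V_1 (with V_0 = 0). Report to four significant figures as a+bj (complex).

33.92+0.04287j V

Apply KCL at each of the 4 non-ground nodes and solve the resulting linear system.
Node n1: branches {R2, C3, R3, R5, C4} → V_1 = 33.92+0.04287j
Node n2: branches {C1, C2, R4, L1} → V_2 = 33.96+0.01481j
Node n3: branches {R1, R2, C2, R3, R4, R5, R6, L2, C4} → V_3 = 33.94+0.09764j
Node n4: branches {R1, C1, C3, R6, R7, L2, V1} → V_4 = 33.70+0.000j
Source currents: i(V1)=-0.04659+0.09234j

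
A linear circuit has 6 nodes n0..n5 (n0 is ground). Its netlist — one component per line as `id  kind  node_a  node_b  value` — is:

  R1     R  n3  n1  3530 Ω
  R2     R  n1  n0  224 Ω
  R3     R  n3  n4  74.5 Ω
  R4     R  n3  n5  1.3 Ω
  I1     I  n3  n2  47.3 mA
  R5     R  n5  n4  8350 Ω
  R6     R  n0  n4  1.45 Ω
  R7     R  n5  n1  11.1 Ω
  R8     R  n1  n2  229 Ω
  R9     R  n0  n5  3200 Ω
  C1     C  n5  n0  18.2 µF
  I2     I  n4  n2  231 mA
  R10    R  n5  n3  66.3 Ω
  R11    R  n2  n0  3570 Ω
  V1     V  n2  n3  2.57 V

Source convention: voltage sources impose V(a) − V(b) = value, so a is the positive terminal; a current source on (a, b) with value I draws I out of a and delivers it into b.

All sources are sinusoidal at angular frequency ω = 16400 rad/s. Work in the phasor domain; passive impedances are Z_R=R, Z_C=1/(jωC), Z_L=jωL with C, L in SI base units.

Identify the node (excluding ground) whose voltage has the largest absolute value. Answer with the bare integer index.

MNA unknowns: 5 node voltages V₁..V_5 plus 1 source current (V1)
R1: Y=0.0002833+0.000j on G[3,1]
R2: Y=0.004464+0.000j on G[1,0]
R3: Y=0.01342+0.000j on G[3,4]
R4: Y=0.7692+0.000j on G[3,5]
I1: z[3]−=0.0473, z[2]+=0.0473
R5: Y=0.0001198+0.000j on G[5,4]
R6: Y=0.6897+0.000j on G[0,4]
R7: Y=0.09009+0.000j on G[5,1]
R8: Y=0.004367+0.000j on G[1,2]
R9: Y=0.0003125+0.000j on G[0,5]
C1: Y=0.000+0.2985j on G[5,0]
I2: z[4]−=0.231, z[2]+=0.231
R10: Y=0.01508+0.000j on G[5,3]
R11: Y=0.0002801+0.000j on G[2,0]
V1: row V2−V3=2.57, i_V1 at 2,3
solve → V1=0.1681-0.7061j, V2=2.882-0.7274j, V3=0.3119-0.7274j, V4=-0.3225-0.01401j, V5=0.04439-0.7400j
aux → i_V1=0.2656+0.0002967j

2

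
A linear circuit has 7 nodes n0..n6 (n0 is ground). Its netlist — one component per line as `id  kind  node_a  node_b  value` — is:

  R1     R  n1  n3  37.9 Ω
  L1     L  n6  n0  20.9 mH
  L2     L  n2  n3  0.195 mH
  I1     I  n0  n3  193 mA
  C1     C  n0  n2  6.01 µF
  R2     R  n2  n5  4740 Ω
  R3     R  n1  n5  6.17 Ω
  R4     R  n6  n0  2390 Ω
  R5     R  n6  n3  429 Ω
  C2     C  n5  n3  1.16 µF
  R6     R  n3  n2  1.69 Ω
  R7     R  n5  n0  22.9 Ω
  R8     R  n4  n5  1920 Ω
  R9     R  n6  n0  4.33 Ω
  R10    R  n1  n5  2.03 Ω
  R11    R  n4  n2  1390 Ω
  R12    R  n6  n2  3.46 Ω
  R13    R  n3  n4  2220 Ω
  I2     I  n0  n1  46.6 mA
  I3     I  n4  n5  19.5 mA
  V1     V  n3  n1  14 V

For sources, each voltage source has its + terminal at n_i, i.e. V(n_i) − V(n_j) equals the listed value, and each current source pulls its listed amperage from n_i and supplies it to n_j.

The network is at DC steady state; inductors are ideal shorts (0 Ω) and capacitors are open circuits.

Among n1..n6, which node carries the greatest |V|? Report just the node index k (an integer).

4

Apply KCL at each of the 6 non-ground nodes and solve the resulting linear system.
Node n1: branches {R1, R3, R10, I2, V1} → V_1 = -11.56
Node n2: branches {L2, C1, R2, R6, R11, R12} → V_2 = 2.442
Node n3: branches {R1, L2, I1, R5, C2, R6, R13, V1} → V_3 = 2.442
Node n4: branches {R8, R11, R13, I3} → V_4 = -13.17
Node n5: branches {R2, R3, C2, R7, R8, R10, I3} → V_5 = -10.81
Node n6: branches {L1, R4, R5, R9, R12} → V_6 = 0.000
Source currents: i(L1)=0.7114, i(L2)=-0.7198, i(V1)=-0.9089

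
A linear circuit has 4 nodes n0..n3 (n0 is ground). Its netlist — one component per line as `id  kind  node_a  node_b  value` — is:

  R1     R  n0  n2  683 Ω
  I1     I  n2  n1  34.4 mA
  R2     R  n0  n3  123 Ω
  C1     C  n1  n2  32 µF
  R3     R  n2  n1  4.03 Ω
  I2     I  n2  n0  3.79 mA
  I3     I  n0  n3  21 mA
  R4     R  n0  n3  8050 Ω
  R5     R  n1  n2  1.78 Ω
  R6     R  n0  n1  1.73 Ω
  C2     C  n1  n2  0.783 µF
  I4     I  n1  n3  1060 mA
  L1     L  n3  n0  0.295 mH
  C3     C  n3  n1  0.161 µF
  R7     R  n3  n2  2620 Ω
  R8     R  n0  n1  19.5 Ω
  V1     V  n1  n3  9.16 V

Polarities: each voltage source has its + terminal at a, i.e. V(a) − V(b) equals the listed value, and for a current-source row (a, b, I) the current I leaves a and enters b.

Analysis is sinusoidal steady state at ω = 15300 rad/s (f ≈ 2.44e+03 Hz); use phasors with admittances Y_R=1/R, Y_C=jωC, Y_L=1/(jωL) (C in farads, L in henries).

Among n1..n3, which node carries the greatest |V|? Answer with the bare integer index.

Element admittances at ω=15300 rad/s:
  Y(R1) = 0.001464+0.000j S between n0,n2
  I1: injects 0.0344 A into n1 (from n2)
  Y(R2) = 0.008130+0.000j S between n0,n3
  Y(C1) = 0.000+0.4896j S between n1,n2
  Y(R3) = 0.2481+0.000j S between n2,n1
  I2: injects 0.00379 A into n0 (from n2)
  I3: injects 0.021 A into n3 (from n0)
  Y(R4) = 0.0001242+0.000j S between n0,n3
  Y(R5) = 0.5618+0.000j S between n1,n2
  Y(R6) = 0.5780+0.000j S between n0,n1
  Y(C2) = 0.000+0.01198j S between n1,n2
  I4: injects 1.06 A into n3 (from n1)
  Y(L1) = 0.000-0.2216j S between n3,n0
  Y(C3) = 0.000+0.002463j S between n3,n1
  Y(R7) = 0.0003817+0.000j S between n3,n2
  Y(R8) = 0.05128+0.000j S between n0,n1
  V1: constraint V(n1)−V(n3) = 9.16
Assemble and solve the 4×4 MNA system:
  V(n1)=1.113-2.790j  V(n2)=1.076-2.763j  V(n3)=-8.047-2.790j
  i(V1)=-1.769+1.737j

3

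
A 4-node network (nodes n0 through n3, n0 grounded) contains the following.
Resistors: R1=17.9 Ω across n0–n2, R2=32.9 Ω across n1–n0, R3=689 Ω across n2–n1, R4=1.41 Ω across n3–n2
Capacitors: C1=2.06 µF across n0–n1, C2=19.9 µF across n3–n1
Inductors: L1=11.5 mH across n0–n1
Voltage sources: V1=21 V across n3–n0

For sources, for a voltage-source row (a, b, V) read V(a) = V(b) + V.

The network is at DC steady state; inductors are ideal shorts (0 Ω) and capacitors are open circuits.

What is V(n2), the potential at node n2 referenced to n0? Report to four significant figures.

19.43 V

Element admittances at DC:
  Y(R1) = 0.05587 S between n0,n2
  Y(R2) = 0.03040 S between n1,n0
  Y(R3) = 0.001451 S between n2,n1
  Y(R4) = 0.7092 S between n3,n2
  Y(C1) = 0.000 S between n0,n1
  Y(C2) = 0.000 S between n3,n1
  L1: short n0↔n1 (DC inductor)
  V1: constraint V(n3)−V(n0) = 21
Assemble and solve the 5×5 MNA system:
  V(n1)=0.000  V(n2)=19.43  V(n3)=21.00
  i(L1)=-0.02820  i(V1)=-1.114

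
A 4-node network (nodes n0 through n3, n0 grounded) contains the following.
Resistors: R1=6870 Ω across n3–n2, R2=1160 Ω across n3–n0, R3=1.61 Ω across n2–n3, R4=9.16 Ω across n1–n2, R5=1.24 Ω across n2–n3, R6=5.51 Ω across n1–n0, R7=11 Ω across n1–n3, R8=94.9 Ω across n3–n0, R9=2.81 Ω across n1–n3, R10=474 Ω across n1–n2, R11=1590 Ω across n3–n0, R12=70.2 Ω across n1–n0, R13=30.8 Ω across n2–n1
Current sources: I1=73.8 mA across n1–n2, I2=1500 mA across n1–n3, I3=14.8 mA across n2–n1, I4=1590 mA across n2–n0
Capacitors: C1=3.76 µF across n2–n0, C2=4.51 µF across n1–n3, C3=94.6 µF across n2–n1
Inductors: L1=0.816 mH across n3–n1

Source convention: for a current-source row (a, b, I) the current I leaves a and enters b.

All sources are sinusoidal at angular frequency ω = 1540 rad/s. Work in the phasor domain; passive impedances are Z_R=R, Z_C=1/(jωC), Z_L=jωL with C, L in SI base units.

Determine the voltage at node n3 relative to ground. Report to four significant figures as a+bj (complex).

Element admittances at ω=1540 rad/s:
  Y(R1) = 0.0001456+0.000j S between n3,n2
  Y(R2) = 0.0008621+0.000j S between n3,n0
  Y(R3) = 0.6211+0.000j S between n2,n3
  Y(R4) = 0.1092+0.000j S between n1,n2
  I1: injects 0.0738 A into n2 (from n1)
  I2: injects 1.5 A into n3 (from n1)
  Y(R5) = 0.8065+0.000j S between n2,n3
  Y(R6) = 0.1815+0.000j S between n1,n0
  Y(R7) = 0.09091+0.000j S between n1,n3
  Y(C1) = 0.000+0.005790j S between n2,n0
  I3: injects 0.0148 A into n1 (from n2)
  Y(R8) = 0.01054+0.000j S between n3,n0
  Y(R9) = 0.3559+0.000j S between n1,n3
  Y(R10) = 0.002110+0.000j S between n1,n2
  Y(C2) = 0.000+0.006945j S between n1,n3
  Y(L1) = 0.000-0.7958j S between n3,n1
  Y(R11) = 0.0006289+0.000j S between n3,n0
  Y(R12) = 0.01425+0.000j S between n1,n0
  Y(C3) = 0.000+0.1457j S between n2,n1
  Y(R13) = 0.03247+0.000j S between n2,n1
  I4: injects 1.59 A into n0 (from n2)
Assemble and solve the 3×3 MNA system:
  V(n1)=-7.637+0.2205j  V(n2)=-8.551+0.6166j  V(n3)=-7.614+0.5285j

-7.614+0.5285j V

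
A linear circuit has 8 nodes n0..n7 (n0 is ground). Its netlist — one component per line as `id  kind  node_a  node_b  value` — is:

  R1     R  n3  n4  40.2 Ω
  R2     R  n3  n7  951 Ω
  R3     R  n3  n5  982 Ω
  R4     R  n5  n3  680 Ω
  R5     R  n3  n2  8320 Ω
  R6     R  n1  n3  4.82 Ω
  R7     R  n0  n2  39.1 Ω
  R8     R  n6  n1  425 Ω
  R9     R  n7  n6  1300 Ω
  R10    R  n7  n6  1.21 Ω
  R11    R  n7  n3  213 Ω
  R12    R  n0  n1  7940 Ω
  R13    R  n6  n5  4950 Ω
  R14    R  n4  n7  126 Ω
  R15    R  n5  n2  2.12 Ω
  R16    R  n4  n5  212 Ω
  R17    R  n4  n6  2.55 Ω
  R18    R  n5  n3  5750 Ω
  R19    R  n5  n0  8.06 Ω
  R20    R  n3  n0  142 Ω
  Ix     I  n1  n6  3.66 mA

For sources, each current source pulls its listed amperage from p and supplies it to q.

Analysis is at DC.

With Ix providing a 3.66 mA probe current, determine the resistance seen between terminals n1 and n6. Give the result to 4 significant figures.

MNA unknowns: 7 node voltages V₁..V_7
R1: Y=0.02488 on G[3,4]
R2: Y=0.001052 on G[3,7]
R3: Y=0.001018 on G[3,5]
R4: Y=0.001471 on G[5,3]
R5: Y=0.0001202 on G[3,2]
R6: Y=0.2075 on G[1,3]
R7: Y=0.02558 on G[0,2]
R8: Y=0.002353 on G[6,1]
R9: Y=0.0007692 on G[7,6]
R10: Y=0.8264 on G[7,6]
R11: Y=0.004695 on G[7,3]
R12: Y=0.0001259 on G[0,1]
R13: Y=0.0002020 on G[6,5]
R14: Y=0.007937 on G[4,7]
R15: Y=0.4717 on G[5,2]
R16: Y=0.004717 on G[4,5]
R17: Y=0.3922 on G[4,6]
R18: Y=0.0001739 on G[5,3]
R19: Y=0.1241 on G[5,0]
R20: Y=0.007042 on G[3,0]
Ix: z[1]−=0.00366, z[6]+=0.00366
solve → V1=-0.04797, V2=0.001461, V3=-0.03174, V4=0.06676, V5=0.001549, V6=0.07367, V7=0.07289

R_eq = 33.24 Ω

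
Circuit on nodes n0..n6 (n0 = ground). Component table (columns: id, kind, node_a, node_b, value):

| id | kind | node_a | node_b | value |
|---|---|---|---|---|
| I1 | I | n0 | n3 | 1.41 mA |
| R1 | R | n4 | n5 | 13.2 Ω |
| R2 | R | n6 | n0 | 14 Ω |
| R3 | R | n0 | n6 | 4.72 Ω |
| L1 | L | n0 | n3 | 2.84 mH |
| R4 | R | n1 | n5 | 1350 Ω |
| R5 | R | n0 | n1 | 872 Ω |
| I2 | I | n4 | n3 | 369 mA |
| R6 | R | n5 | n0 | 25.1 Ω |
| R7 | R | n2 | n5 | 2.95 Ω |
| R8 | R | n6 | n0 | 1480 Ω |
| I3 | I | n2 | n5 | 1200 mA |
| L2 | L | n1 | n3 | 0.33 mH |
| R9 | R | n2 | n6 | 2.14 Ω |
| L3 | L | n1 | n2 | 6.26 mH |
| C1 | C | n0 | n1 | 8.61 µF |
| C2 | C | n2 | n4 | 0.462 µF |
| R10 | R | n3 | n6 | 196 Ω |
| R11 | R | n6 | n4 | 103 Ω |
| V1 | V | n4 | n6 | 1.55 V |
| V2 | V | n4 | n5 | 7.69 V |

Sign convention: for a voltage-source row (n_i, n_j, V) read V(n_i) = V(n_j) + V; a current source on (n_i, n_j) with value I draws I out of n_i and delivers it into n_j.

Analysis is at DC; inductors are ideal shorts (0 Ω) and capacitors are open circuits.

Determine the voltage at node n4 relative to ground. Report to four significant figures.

4.333 V

MNA unknowns: 6 node voltages V₁..V_6 plus 5 source currents (L1, L2, L3, V1, V2)
I1: z[0]−=0.00141, z[3]+=0.00141
R1: Y=0.07576 on G[4,5]
R2: Y=0.07143 on G[6,0]
R3: Y=0.2119 on G[0,6]
L1: row V0−V3=0, i_L1 at 0,3
R4: Y=0.0007407 on G[1,5]
R5: Y=0.001147 on G[0,1]
I2: z[4]−=0.369, z[3]+=0.369
R6: Y=0.03984 on G[5,0]
R7: Y=0.3390 on G[2,5]
R8: Y=0.0006757 on G[6,0]
I3: z[2]−=1.2, z[5]+=1.2
L2: row V1−V3=0, i_L2 at 1,3
R9: Y=0.4673 on G[2,6]
L3: row V1−V2=0, i_L3 at 1,2
C1: Y=0.000 on G[0,1]
C2: Y=0.000 on G[2,4]
R10: Y=0.005102 on G[3,6]
R11: Y=0.009709 on G[6,4]
V1: row V4−V6=1.55, i_V1 at 4,6
V2: row V4−V5=7.69, i_V2 at 4,5
solve → V1=0.000, V2=0.000, V3=0.000, V4=4.333, V5=-3.357, V6=2.783
aux → i_L1=0.6552, i_L2=-1.040, i_L3=1.037, i_V1=2.090, i_V2=-3.057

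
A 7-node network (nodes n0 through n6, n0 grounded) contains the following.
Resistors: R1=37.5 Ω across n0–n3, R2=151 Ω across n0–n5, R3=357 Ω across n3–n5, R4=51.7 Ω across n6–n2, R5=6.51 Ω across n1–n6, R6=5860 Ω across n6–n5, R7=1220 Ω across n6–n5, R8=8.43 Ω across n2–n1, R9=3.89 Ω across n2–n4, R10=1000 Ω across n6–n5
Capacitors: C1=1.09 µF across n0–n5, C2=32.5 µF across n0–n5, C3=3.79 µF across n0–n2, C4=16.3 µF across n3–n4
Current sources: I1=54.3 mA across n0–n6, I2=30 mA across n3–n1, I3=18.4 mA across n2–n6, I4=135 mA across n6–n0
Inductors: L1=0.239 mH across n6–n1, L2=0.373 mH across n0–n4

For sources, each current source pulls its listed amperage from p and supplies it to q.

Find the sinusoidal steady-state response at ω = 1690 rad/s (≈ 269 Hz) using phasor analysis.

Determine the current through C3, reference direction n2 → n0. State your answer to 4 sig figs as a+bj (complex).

0.0002271-0.001195j A

Element admittances at ω=1690 rad/s:
  Y(R1) = 0.02667+0.000j S between n0,n3
  Y(C1) = 0.000+0.001842j S between n0,n5
  I1: injects 0.0543 A into n6 (from n0)
  Y(R2) = 0.006623+0.000j S between n0,n5
  Y(R3) = 0.002801+0.000j S between n3,n5
  Y(R4) = 0.01934+0.000j S between n6,n2
  Y(C2) = 0.000+0.05492j S between n0,n5
  Y(L1) = 0.000-2.476j S between n6,n1
  Y(R5) = 0.1536+0.000j S between n1,n6
  Y(L2) = 0.000-1.586j S between n0,n4
  Y(R6) = 0.0001706+0.000j S between n6,n5
  Y(R7) = 0.0008197+0.000j S between n6,n5
  Y(R8) = 0.1186+0.000j S between n2,n1
  I2: injects 0.03 A into n1 (from n3)
  Y(C3) = 0.000+0.006405j S between n0,n2
  Y(R9) = 0.2571+0.000j S between n2,n4
  Y(C4) = 0.000+0.02755j S between n3,n4
  Y(R10) = 0.001000+0.000j S between n6,n5
  I3: injects 0.0184 A into n6 (from n2)
  I4: injects 0.135 A into n0 (from n6)
Assemble and solve the 6×6 MNA system:
  V(n1)=-0.4142-0.03086j  V(n2)=-0.1865-0.03546j  V(n3)=-0.5163+0.4944j  V(n4)=0.008235-0.04086j  V(n5)=0.01390+0.04285j  V(n6)=-0.4159-0.05378j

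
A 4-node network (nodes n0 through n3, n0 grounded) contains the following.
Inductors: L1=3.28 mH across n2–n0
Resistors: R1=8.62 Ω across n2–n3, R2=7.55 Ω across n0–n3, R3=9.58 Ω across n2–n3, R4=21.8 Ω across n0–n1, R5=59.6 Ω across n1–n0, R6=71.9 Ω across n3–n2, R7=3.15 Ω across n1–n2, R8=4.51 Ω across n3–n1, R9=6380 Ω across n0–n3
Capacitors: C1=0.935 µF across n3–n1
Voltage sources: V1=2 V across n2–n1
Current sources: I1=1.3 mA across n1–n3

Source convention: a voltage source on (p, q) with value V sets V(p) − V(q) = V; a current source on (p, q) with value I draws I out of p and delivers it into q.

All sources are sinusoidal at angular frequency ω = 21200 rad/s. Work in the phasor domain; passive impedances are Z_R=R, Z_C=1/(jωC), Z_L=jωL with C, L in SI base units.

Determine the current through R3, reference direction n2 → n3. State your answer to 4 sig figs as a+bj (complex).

MNA unknowns: 3 node voltages V₁..V_3 plus 1 source current (V1)
L1: Y=0.000-0.01438j on G[2,0]
R1: Y=0.1160+0.000j on G[2,3]
R2: Y=0.1325+0.000j on G[0,3]
R3: Y=0.1044+0.000j on G[2,3]
R4: Y=0.04587+0.000j on G[0,1]
R5: Y=0.01678+0.000j on G[1,0]
R6: Y=0.01391+0.000j on G[3,2]
R7: Y=0.3175+0.000j on G[1,2]
R8: Y=0.2217+0.000j on G[3,1]
C1: Y=0.000+0.01982j on G[3,1]
R9: Y=0.0001567+0.000j on G[0,3]
V1: row V2−V1=2, i_V1 at 2,1
I1: z[1]−=0.0013, z[3]+=0.0013
solve → V1=-0.6508+0.1428j, V2=1.349+0.1428j, V3=0.2920+0.07887j
aux → i_V1=-0.8847+0.004429j

0.1104+0.006671j A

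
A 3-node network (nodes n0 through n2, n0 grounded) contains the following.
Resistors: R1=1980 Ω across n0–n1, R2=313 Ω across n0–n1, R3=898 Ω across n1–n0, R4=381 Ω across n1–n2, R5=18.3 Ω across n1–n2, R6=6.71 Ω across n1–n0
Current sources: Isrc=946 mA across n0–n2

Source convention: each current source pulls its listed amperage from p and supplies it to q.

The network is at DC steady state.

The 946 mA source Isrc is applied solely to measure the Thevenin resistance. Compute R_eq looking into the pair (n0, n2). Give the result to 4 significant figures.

MNA unknowns: 2 node voltages V₁..V_2
R1: Y=0.0005051 on G[0,1]
R2: Y=0.003195 on G[0,1]
R3: Y=0.001114 on G[1,0]
R4: Y=0.002625 on G[1,2]
R5: Y=0.05464 on G[1,2]
R6: Y=0.1490 on G[1,0]
Isrc: z[0]−=0.946, z[2]+=0.946
solve → V1=6.149, V2=22.67

R_eq = 23.96 Ω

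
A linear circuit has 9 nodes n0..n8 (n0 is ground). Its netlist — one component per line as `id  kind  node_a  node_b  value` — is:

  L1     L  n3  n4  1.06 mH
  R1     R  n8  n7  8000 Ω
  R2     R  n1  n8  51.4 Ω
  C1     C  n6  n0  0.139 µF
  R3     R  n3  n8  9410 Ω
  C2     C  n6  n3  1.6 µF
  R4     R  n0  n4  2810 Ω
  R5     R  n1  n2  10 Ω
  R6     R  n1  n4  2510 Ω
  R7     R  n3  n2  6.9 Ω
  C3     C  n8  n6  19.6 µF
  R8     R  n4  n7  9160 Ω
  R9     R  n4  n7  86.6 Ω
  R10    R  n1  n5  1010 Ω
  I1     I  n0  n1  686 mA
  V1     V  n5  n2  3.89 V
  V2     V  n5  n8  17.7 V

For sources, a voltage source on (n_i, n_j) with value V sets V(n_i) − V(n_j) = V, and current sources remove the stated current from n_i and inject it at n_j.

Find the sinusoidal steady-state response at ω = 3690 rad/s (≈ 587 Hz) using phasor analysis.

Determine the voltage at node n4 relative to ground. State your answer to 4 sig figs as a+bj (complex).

638.3-899.9j V

Element admittances at ω=3690 rad/s:
  Y(L1) = 0.000-0.2557j S between n3,n4
  Y(R1) = 0.0001250+0.000j S between n8,n7
  Y(R2) = 0.01946+0.000j S between n1,n8
  Y(C1) = 0.000+0.0005129j S between n6,n0
  Y(R3) = 0.0001063+0.000j S between n3,n8
  Y(C2) = 0.000+0.005904j S between n6,n3
  Y(R4) = 0.0003559+0.000j S between n0,n4
  Y(R5) = 0.1000+0.000j S between n1,n2
  Y(R6) = 0.0003984+0.000j S between n1,n4
  Y(R7) = 0.1449+0.000j S between n3,n2
  Y(C3) = 0.000+0.07232j S between n8,n6
  Y(R8) = 0.0001092+0.000j S between n4,n7
  Y(R9) = 0.01155+0.000j S between n4,n7
  Y(R10) = 0.0009901+0.000j S between n1,n5
  I1: injects 0.686 A into n1 (from n0)
  V1: constraint V(n5)−V(n2) = 3.89
  V2: constraint V(n5)−V(n8) = 17.7
Assemble and solve the 10×10 MNA system:
  V(n1)=644.8-900.6j  V(n2)=641.3-900.6j  V(n3)=639.6-899.0j  V(n4)=638.3-899.9j  V(n5)=645.2-900.6j  V(n6)=624.3-894.6j  V(n7)=638.2-899.9j  V(n8)=627.5-900.6j
  i(V1)=-0.09435-0.2299j  i(V2)=0.09394+0.2299j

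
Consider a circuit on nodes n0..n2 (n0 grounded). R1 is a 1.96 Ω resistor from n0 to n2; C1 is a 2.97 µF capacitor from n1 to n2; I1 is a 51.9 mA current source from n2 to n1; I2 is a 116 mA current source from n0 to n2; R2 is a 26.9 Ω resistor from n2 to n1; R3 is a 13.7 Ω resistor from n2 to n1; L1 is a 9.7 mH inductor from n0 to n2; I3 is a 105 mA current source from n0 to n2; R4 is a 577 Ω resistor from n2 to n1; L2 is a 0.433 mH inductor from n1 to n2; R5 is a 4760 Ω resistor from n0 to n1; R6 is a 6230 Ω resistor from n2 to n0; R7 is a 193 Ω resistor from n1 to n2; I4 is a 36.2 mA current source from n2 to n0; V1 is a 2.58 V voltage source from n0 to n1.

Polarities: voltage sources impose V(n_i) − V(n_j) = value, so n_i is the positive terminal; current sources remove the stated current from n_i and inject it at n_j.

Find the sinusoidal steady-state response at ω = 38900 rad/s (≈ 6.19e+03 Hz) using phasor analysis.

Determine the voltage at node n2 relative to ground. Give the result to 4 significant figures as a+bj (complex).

MNA unknowns: 2 node voltages V₁..V_2 plus 1 source current (V1)
R1: Y=0.5102+0.000j on G[0,2]
C1: Y=0.000+0.1155j on G[1,2]
I1: z[2]−=0.0519, z[1]+=0.0519
I2: z[0]−=0.116, z[2]+=0.116
R2: Y=0.03717+0.000j on G[2,1]
R3: Y=0.07299+0.000j on G[2,1]
L1: Y=0.000-0.002650j on G[0,2]
I3: z[0]−=0.105, z[2]+=0.105
R4: Y=0.001733+0.000j on G[2,1]
L2: Y=0.000-0.05937j on G[1,2]
R5: Y=0.0002101+0.000j on G[0,1]
R6: Y=0.0001605+0.000j on G[2,0]
R7: Y=0.005181+0.000j on G[1,2]
I4: z[2]−=0.0362, z[0]+=0.0362
V1: row V0−V1=2.58, i_V1 at 0,1
solve → V1=-2.580+0.000j, V2=-0.2872-0.2064j
aux → i_V1=-0.3325-0.1046j

-0.2872-0.2064j V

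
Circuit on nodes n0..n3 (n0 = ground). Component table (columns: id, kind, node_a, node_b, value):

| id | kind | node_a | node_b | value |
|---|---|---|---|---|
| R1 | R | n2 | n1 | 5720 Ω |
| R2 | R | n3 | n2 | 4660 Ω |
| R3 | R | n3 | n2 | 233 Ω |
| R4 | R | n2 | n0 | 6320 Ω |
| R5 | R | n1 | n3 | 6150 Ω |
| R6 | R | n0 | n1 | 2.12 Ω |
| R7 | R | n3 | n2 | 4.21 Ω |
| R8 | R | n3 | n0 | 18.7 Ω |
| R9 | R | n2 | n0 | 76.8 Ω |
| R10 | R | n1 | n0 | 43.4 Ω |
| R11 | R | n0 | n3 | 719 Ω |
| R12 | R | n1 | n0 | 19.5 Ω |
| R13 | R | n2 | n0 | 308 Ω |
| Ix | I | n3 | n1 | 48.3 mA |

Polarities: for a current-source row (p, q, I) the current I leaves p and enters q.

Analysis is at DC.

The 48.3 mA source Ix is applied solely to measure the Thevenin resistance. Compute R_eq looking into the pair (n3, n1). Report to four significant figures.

Apply KCL at each of the 3 non-ground nodes and solve the resulting linear system.
Node n1: branches {R1, R5, R6, R10, R12, Ix} → V_1 = 0.08799
Node n2: branches {R1, R2, R3, R4, R7, R9, R13} → V_2 = -0.6401
Node n3: branches {R2, R3, R5, R7, R8, R11, Ix} → V_3 = -0.6841

R_eq = 15.98 Ω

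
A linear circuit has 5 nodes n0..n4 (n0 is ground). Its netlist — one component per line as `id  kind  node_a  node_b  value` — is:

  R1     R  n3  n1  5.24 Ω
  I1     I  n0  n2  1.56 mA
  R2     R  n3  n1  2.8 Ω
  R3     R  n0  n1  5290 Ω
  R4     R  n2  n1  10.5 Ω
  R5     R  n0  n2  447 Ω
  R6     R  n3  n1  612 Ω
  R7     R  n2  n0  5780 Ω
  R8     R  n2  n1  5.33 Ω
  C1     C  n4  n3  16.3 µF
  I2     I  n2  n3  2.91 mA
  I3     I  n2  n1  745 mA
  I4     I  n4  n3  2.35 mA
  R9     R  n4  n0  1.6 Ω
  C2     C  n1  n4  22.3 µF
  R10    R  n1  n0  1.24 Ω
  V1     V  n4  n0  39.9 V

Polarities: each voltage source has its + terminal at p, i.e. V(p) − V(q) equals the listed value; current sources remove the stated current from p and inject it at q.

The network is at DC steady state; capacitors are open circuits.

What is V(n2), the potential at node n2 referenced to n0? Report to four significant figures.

-2.604 V

MNA unknowns: 4 node voltages V₁..V_4 plus 1 source current (V1)
R1: Y=0.1908 on G[3,1]
I1: z[0]−=0.00156, z[2]+=0.00156
R2: Y=0.3571 on G[3,1]
R3: Y=0.0001890 on G[0,1]
R4: Y=0.09524 on G[2,1]
R5: Y=0.002237 on G[0,2]
R6: Y=0.001634 on G[3,1]
R7: Y=0.0001730 on G[2,0]
R8: Y=0.1876 on G[2,1]
C1: Y=0.000 on G[4,3]
I2: z[2]−=0.00291, z[3]+=0.00291
I3: z[2]−=0.745, z[1]+=0.745
I4: z[4]−=0.00235, z[3]+=0.00235
R9: Y=0.6250 on G[4,0]
C2: Y=0.000 on G[1,4]
R10: Y=0.8065 on G[1,0]
V1: row V4−V0=39.9, i_V1 at 4,0
solve → V1=0.01263, V2=-2.604, V3=0.02220, V4=39.90
aux → i_V1=-24.94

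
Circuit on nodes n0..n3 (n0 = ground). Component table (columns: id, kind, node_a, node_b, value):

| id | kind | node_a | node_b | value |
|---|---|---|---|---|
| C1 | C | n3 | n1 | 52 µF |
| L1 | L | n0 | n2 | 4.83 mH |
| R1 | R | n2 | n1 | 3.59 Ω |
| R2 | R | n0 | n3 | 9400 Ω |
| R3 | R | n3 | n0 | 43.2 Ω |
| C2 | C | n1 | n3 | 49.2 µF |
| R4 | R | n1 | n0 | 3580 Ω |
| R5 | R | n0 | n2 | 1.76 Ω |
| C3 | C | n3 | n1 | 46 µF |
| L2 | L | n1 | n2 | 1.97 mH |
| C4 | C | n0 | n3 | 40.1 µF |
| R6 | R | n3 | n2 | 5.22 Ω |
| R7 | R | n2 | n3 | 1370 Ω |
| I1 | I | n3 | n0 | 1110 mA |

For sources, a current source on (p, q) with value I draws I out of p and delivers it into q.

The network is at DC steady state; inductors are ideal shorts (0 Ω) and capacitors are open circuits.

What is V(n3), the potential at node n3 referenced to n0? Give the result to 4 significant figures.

Apply KCL at each of the 3 non-ground nodes and solve the resulting linear system.
Node n1: branches {C1, R1, C2, R4, C3, L2} → V_1 = 0.000
Node n2: branches {L1, R1, R5, L2, R6, R7} → V_2 = 0.000
Node n3: branches {C1, R2, R3, C2, C3, C4, R6, R7, I1} → V_3 = -5.149
Source currents: i(L1)=0.9903, i(L2)=0.000

-5.149 V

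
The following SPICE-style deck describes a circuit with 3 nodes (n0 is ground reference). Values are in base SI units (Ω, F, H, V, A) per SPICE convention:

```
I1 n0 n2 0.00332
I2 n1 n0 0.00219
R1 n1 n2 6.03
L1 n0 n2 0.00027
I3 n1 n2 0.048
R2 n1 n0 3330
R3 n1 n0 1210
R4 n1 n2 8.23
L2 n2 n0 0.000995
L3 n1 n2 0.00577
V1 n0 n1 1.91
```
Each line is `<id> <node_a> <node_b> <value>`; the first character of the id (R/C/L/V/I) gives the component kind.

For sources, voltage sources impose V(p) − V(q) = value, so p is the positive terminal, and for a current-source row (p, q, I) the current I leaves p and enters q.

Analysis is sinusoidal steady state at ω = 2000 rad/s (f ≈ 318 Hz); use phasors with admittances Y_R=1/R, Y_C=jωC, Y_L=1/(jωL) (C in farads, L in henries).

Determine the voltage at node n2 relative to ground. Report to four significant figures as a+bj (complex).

-0.09054-0.1932j V

MNA unknowns: 2 node voltages V₁..V_2 plus 1 source current (V1)
I1: z[0]−=0.00332, z[2]+=0.00332
I2: z[1]−=0.00219, z[0]+=0.00219
R1: Y=0.1658+0.000j on G[1,2]
L1: Y=0.000-1.852j on G[0,2]
I3: z[1]−=0.048, z[2]+=0.048
R2: Y=0.0003003+0.000j on G[1,0]
R3: Y=0.0008264+0.000j on G[1,0]
R4: Y=0.1215+0.000j on G[1,2]
L2: Y=0.000-0.5025j on G[2,0]
L3: Y=0.000-0.08666j on G[1,2]
V1: row V0−V1=1.91, i_V1 at 0,1
solve → V1=-1.910+0.000j, V2=-0.09054-0.1932j
aux → i_V1=-0.4580+0.2132j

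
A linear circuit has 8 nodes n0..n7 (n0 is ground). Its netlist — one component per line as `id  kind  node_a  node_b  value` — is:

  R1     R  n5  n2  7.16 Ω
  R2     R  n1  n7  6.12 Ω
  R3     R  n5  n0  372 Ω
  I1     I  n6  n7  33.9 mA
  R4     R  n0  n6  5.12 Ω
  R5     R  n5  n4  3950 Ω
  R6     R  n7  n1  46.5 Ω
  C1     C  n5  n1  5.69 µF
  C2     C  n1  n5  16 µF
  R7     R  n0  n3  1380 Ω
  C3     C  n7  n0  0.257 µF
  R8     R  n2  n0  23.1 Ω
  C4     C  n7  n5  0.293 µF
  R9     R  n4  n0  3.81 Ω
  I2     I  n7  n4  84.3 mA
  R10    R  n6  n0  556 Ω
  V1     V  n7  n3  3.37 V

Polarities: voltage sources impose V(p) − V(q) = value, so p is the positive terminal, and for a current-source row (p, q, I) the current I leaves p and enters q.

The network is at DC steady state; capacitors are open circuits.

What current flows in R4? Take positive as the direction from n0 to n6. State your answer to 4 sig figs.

0.03359 A

Element admittances at DC:
  Y(R1) = 0.1397 S between n5,n2
  Y(R2) = 0.1634 S between n1,n7
  Y(R3) = 0.002688 S between n5,n0
  I1: injects 0.0339 A into n7 (from n6)
  Y(R4) = 0.1953 S between n0,n6
  Y(R5) = 0.0002532 S between n5,n4
  Y(R6) = 0.02151 S between n7,n1
  Y(C1) = 0.000 S between n5,n1
  Y(C2) = 0.000 S between n1,n5
  Y(R7) = 0.0007246 S between n0,n3
  Y(C3) = 0.000 S between n7,n0
  Y(R8) = 0.04329 S between n2,n0
  Y(C4) = 0.000 S between n7,n5
  Y(R9) = 0.2625 S between n4,n0
  I2: injects 0.0843 A into n4 (from n7)
  Y(R10) = 0.001799 S between n6,n0
  V1: constraint V(n7)−V(n3) = 3.37
Assemble and solve the 8×8 MNA system:
  V(n1)=-66.18  V(n2)=0.001723  V(n3)=-69.55  V(n4)=0.3209  V(n5)=0.002257  V(n6)=-0.1720  V(n7)=-66.18
  i(V1)=-0.05040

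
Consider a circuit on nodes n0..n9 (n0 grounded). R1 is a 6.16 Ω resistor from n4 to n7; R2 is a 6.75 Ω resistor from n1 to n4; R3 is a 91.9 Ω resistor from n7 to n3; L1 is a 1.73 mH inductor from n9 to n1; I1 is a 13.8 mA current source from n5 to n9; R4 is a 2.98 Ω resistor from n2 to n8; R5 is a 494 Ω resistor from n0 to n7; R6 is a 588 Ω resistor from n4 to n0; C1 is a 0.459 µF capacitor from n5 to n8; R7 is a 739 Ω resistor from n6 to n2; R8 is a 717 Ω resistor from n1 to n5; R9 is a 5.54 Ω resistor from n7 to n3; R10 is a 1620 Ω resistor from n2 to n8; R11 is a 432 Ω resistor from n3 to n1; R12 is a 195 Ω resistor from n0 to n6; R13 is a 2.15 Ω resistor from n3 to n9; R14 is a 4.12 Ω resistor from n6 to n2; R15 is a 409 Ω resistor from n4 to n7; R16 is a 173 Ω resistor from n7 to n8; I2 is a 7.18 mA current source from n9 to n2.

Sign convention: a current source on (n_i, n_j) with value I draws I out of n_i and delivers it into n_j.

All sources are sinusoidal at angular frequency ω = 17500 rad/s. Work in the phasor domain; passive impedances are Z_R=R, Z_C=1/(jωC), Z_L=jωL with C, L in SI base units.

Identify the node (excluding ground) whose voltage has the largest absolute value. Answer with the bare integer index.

MNA unknowns: 9 node voltages V₁..V_9
R1: Y=0.1623+0.000j on G[4,7]
R2: Y=0.1481+0.000j on G[1,4]
R3: Y=0.01088+0.000j on G[7,3]
L1: Y=0.000-0.03303j on G[9,1]
I1: z[5]−=0.0138, z[9]+=0.0138
R4: Y=0.3356+0.000j on G[2,8]
R5: Y=0.002024+0.000j on G[0,7]
R6: Y=0.001701+0.000j on G[4,0]
C1: Y=0.000+0.008032j on G[5,8]
R7: Y=0.001353+0.000j on G[6,2]
R8: Y=0.001395+0.000j on G[1,5]
R9: Y=0.1805+0.000j on G[7,3]
R10: Y=0.0006173+0.000j on G[2,8]
R11: Y=0.002315+0.000j on G[3,1]
R12: Y=0.005128+0.000j on G[0,6]
R13: Y=0.4651+0.000j on G[3,9]
R14: Y=0.2427+0.000j on G[6,2]
R15: Y=0.002445+0.000j on G[4,7]
R16: Y=0.005780+0.000j on G[7,8]
I2: z[9]−=0.00718, z[2]+=0.00718
solve → V1=0.3678+0.1327j, V2=-0.2792-0.09895j, V3=0.4115+0.1437j, V4=0.3722+0.1327j, V5=-0.5353+1.461j, V6=-0.2734-0.09691j, V7=0.3800+0.1340j, V8=-0.3047-0.1004j, V9=0.4247+0.1478j

5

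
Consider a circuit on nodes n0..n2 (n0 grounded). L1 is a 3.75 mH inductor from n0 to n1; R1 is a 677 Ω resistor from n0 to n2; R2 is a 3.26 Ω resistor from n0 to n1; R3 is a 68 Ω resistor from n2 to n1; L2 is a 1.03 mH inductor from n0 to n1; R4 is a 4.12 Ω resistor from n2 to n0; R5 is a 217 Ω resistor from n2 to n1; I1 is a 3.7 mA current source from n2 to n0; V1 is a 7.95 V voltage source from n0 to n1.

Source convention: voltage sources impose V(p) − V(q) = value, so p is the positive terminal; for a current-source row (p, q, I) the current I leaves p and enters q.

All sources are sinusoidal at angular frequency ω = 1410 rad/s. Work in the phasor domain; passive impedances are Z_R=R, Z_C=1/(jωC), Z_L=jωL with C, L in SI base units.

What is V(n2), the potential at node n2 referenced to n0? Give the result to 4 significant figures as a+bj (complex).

MNA unknowns: 2 node voltages V₁..V_2 plus 1 source current (V1)
L1: Y=0.000-0.1891j on G[0,1]
R1: Y=0.001477+0.000j on G[0,2]
R2: Y=0.3067+0.000j on G[0,1]
R3: Y=0.01471+0.000j on G[2,1]
L2: Y=0.000-0.6886j on G[0,1]
R4: Y=0.2427+0.000j on G[2,0]
R5: Y=0.004608+0.000j on G[2,1]
I1: z[2]−=0.0037, z[0]+=0.0037
V1: row V0−V1=7.95, i_V1 at 0,1
solve → V1=-7.950+0.000j, V2=-0.5967+0.000j
aux → i_V1=-2.581+6.978j

-0.5967+0.000j V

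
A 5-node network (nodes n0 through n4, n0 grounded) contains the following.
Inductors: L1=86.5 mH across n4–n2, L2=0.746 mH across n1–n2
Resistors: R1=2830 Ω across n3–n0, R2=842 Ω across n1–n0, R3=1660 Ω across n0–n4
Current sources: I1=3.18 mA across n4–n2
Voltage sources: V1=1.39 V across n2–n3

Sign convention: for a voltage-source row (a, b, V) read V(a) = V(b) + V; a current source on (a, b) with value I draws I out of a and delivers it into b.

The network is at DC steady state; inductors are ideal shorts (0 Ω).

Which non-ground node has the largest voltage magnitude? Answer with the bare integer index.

Apply KCL at each of the 4 non-ground nodes and solve the resulting linear system.
Node n1: branches {R2, L2} → V_1 = 0.2292
Node n2: branches {L1, L2, I1, V1} → V_2 = 0.2292
Node n3: branches {R1, V1} → V_3 = -1.161
Node n4: branches {L1, R3, I1} → V_4 = 0.2292
Source currents: i(L1)=-0.003318, i(L2)=-0.0002722, i(V1)=-0.0004102

3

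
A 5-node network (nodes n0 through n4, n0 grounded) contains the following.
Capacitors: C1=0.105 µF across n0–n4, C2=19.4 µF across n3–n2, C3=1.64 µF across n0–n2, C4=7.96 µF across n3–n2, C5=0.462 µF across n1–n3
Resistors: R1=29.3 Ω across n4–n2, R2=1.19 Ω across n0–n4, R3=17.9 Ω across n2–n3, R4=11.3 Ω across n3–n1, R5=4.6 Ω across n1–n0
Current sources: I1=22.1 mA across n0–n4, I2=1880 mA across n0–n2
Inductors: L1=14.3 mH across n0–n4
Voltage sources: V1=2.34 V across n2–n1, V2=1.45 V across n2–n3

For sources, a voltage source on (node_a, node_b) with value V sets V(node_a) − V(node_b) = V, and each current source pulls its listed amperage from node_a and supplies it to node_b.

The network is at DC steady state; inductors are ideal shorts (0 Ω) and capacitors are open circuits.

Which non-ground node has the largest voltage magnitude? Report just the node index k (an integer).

2

MNA unknowns: 4 node voltages V₁..V_4 plus 3 source currents (L1, V1, V2)
C1: Y=0.000 on G[0,4]
R1: Y=0.03413 on G[4,2]
I1: z[0]−=0.0221, z[4]+=0.0221
C2: Y=0.000 on G[3,2]
C3: Y=0.000 on G[0,2]
R2: Y=0.8403 on G[0,4]
R3: Y=0.05587 on G[2,3]
C4: Y=0.000 on G[3,2]
I2: z[0]−=1.88, z[2]+=1.88
L1: row V0−V4=0, i_L1 at 0,4
C5: Y=0.000 on G[1,3]
R4: Y=0.08850 on G[3,1]
R5: Y=0.2174 on G[1,0]
V1: row V2−V1=2.34, i_V1 at 2,1
V2: row V2−V3=1.45, i_V2 at 2,3
solve → V1=7.157, V2=9.497, V3=8.047, V4=0.000
aux → i_L1=-0.3462, i_V1=1.477, i_V2=-0.002245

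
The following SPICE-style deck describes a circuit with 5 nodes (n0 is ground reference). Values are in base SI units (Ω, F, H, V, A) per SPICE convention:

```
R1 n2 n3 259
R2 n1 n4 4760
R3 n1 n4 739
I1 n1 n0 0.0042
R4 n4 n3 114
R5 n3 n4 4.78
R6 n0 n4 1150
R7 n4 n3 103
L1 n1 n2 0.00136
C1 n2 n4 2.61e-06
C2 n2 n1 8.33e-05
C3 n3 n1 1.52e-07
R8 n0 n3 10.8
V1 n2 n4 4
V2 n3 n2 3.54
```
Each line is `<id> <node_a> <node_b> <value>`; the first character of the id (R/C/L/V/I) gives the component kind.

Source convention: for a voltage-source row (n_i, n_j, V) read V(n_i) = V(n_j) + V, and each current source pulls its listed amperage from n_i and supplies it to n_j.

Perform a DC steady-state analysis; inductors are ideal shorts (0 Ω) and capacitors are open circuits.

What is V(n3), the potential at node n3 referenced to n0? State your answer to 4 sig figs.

Element admittances at DC:
  Y(R1) = 0.003861 S between n2,n3
  Y(R2) = 0.0002101 S between n1,n4
  Y(R3) = 0.001353 S between n1,n4
  I1: injects 0.0042 A into n0 (from n1)
  Y(R4) = 0.008772 S between n4,n3
  Y(R5) = 0.2092 S between n3,n4
  Y(R6) = 0.0008696 S between n0,n4
  Y(R7) = 0.009709 S between n4,n3
  L1: short n1↔n2 (DC inductor)
  Y(C1) = 0.000 S between n2,n4
  Y(C2) = 0.000 S between n2,n1
  Y(C3) = 0.000 S between n3,n1
  Y(R8) = 0.09259 S between n0,n3
  V1: constraint V(n2)−V(n4) = 4
  V2: constraint V(n3)−V(n2) = 3.54
Assemble and solve the 7×7 MNA system:
  V(n1)=-3.515  V(n2)=-3.515  V(n3)=0.02521  V(n4)=-7.515
  i(L1)=-0.01045  i(V1)=-1.730  i(V2)=-1.733

0.02521 V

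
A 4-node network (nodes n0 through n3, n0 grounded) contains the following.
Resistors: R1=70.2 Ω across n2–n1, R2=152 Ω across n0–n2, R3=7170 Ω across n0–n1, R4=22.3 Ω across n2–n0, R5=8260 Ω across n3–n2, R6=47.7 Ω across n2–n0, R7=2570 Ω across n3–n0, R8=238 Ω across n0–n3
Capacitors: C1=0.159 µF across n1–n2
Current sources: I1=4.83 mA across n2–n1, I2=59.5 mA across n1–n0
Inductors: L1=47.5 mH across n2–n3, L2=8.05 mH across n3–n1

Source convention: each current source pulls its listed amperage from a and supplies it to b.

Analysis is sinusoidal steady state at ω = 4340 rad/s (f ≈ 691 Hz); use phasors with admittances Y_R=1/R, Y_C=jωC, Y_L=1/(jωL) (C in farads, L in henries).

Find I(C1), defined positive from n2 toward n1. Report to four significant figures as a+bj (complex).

Element admittances at ω=4340 rad/s:
  Y(R1) = 0.01425+0.000j S between n2,n1
  Y(R2) = 0.006579+0.000j S between n0,n2
  Y(R3) = 0.0001395+0.000j S between n0,n1
  Y(C1) = 0.000+0.0006901j S between n1,n2
  Y(R4) = 0.04484+0.000j S between n2,n0
  Y(R5) = 0.0001211+0.000j S between n3,n2
  Y(R6) = 0.02096+0.000j S between n2,n0
  Y(R7) = 0.0003891+0.000j S between n3,n0
  I1: injects 0.00483 A into n1 (from n2)
  Y(L1) = 0.000-0.004851j S between n2,n3
  Y(L2) = 0.000-0.02862j S between n3,n1
  Y(R8) = 0.004202+0.000j S between n0,n3
  I2: injects 0.0595 A into n0 (from n1)
Assemble and solve the 3×3 MNA system:
  V(n1)=-3.420-0.6317j  V(n2)=-0.6232+0.008483j  V(n3)=-3.030-0.1146j

-0.0004417+0.001930j A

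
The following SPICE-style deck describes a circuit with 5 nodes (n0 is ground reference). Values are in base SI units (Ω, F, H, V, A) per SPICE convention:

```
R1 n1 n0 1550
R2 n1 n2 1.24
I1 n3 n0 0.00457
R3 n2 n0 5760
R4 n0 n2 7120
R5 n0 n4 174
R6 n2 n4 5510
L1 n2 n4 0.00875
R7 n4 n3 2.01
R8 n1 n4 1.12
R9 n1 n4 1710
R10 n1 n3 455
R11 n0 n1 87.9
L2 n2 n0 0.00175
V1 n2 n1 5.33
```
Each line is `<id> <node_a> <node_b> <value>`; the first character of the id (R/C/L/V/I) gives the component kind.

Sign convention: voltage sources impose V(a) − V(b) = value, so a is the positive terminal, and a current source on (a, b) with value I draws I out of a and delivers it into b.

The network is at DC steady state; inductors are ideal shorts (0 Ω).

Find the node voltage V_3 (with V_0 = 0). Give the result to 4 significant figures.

Element admittances at DC:
  Y(R1) = 0.0006452 S between n1,n0
  Y(R2) = 0.8065 S between n1,n2
  I1: injects 0.00457 A into n0 (from n3)
  Y(R3) = 0.0001736 S between n2,n0
  Y(R4) = 0.0001404 S between n0,n2
  Y(R5) = 0.005747 S between n0,n4
  Y(R6) = 0.0001815 S between n2,n4
  L1: short n2↔n4 (DC inductor)
  Y(R7) = 0.4975 S between n4,n3
  Y(R8) = 0.8929 S between n1,n4
  Y(R9) = 0.0005848 S between n1,n4
  Y(R10) = 0.002198 S between n1,n3
  Y(R11) = 0.01138 S between n0,n1
  L2: short n2↔n0 (DC inductor)
  V1: constraint V(n2)−V(n1) = 5.33
Assemble and solve the 7×7 MNA system:
  V(n1)=-5.330  V(n2)=0.000  V(n3)=-0.03259  V(n4)=0.000
  i(L1)=4.778  i(L2)=0.05951  i(V1)=-9.136

-0.03259 V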